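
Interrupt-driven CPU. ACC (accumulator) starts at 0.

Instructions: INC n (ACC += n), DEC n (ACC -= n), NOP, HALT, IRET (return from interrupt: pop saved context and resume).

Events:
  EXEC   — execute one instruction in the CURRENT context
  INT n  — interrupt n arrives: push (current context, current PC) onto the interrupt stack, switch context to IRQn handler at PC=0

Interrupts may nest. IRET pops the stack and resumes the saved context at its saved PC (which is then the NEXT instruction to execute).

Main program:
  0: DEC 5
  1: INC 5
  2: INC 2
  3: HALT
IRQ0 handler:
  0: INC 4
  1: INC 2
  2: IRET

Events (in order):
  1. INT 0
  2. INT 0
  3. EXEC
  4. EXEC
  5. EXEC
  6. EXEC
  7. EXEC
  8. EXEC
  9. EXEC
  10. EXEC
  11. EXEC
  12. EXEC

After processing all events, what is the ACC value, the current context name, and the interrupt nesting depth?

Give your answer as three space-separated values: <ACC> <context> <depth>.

Answer: 14 MAIN 0

Derivation:
Event 1 (INT 0): INT 0 arrives: push (MAIN, PC=0), enter IRQ0 at PC=0 (depth now 1)
Event 2 (INT 0): INT 0 arrives: push (IRQ0, PC=0), enter IRQ0 at PC=0 (depth now 2)
Event 3 (EXEC): [IRQ0] PC=0: INC 4 -> ACC=4
Event 4 (EXEC): [IRQ0] PC=1: INC 2 -> ACC=6
Event 5 (EXEC): [IRQ0] PC=2: IRET -> resume IRQ0 at PC=0 (depth now 1)
Event 6 (EXEC): [IRQ0] PC=0: INC 4 -> ACC=10
Event 7 (EXEC): [IRQ0] PC=1: INC 2 -> ACC=12
Event 8 (EXEC): [IRQ0] PC=2: IRET -> resume MAIN at PC=0 (depth now 0)
Event 9 (EXEC): [MAIN] PC=0: DEC 5 -> ACC=7
Event 10 (EXEC): [MAIN] PC=1: INC 5 -> ACC=12
Event 11 (EXEC): [MAIN] PC=2: INC 2 -> ACC=14
Event 12 (EXEC): [MAIN] PC=3: HALT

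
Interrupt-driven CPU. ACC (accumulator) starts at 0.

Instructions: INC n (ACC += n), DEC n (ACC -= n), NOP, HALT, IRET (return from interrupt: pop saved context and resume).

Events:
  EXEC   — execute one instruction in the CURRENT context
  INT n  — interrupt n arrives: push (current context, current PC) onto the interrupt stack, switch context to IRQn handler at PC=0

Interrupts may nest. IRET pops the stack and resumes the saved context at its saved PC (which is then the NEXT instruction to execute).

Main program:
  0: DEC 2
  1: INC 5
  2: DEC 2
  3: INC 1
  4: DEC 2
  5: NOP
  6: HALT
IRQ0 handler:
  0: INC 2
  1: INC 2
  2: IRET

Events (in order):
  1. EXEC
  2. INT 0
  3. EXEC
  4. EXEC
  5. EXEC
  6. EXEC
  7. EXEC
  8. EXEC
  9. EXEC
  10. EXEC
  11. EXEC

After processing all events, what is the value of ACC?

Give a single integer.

Event 1 (EXEC): [MAIN] PC=0: DEC 2 -> ACC=-2
Event 2 (INT 0): INT 0 arrives: push (MAIN, PC=1), enter IRQ0 at PC=0 (depth now 1)
Event 3 (EXEC): [IRQ0] PC=0: INC 2 -> ACC=0
Event 4 (EXEC): [IRQ0] PC=1: INC 2 -> ACC=2
Event 5 (EXEC): [IRQ0] PC=2: IRET -> resume MAIN at PC=1 (depth now 0)
Event 6 (EXEC): [MAIN] PC=1: INC 5 -> ACC=7
Event 7 (EXEC): [MAIN] PC=2: DEC 2 -> ACC=5
Event 8 (EXEC): [MAIN] PC=3: INC 1 -> ACC=6
Event 9 (EXEC): [MAIN] PC=4: DEC 2 -> ACC=4
Event 10 (EXEC): [MAIN] PC=5: NOP
Event 11 (EXEC): [MAIN] PC=6: HALT

Answer: 4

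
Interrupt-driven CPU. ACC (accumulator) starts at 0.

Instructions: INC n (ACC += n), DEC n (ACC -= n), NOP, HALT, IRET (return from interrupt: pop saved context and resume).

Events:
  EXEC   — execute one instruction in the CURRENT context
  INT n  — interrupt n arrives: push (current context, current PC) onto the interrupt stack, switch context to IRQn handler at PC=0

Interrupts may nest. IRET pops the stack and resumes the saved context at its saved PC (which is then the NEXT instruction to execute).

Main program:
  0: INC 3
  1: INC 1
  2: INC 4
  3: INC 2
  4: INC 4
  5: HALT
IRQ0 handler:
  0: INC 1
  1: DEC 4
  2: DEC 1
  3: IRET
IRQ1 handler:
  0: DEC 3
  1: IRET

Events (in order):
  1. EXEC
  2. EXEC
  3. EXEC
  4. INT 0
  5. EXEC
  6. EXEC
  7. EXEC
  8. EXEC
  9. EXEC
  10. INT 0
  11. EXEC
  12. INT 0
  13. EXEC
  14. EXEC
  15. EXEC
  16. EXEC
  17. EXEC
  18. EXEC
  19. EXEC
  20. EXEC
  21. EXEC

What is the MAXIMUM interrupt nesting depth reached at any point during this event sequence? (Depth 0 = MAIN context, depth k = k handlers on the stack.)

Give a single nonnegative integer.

Event 1 (EXEC): [MAIN] PC=0: INC 3 -> ACC=3 [depth=0]
Event 2 (EXEC): [MAIN] PC=1: INC 1 -> ACC=4 [depth=0]
Event 3 (EXEC): [MAIN] PC=2: INC 4 -> ACC=8 [depth=0]
Event 4 (INT 0): INT 0 arrives: push (MAIN, PC=3), enter IRQ0 at PC=0 (depth now 1) [depth=1]
Event 5 (EXEC): [IRQ0] PC=0: INC 1 -> ACC=9 [depth=1]
Event 6 (EXEC): [IRQ0] PC=1: DEC 4 -> ACC=5 [depth=1]
Event 7 (EXEC): [IRQ0] PC=2: DEC 1 -> ACC=4 [depth=1]
Event 8 (EXEC): [IRQ0] PC=3: IRET -> resume MAIN at PC=3 (depth now 0) [depth=0]
Event 9 (EXEC): [MAIN] PC=3: INC 2 -> ACC=6 [depth=0]
Event 10 (INT 0): INT 0 arrives: push (MAIN, PC=4), enter IRQ0 at PC=0 (depth now 1) [depth=1]
Event 11 (EXEC): [IRQ0] PC=0: INC 1 -> ACC=7 [depth=1]
Event 12 (INT 0): INT 0 arrives: push (IRQ0, PC=1), enter IRQ0 at PC=0 (depth now 2) [depth=2]
Event 13 (EXEC): [IRQ0] PC=0: INC 1 -> ACC=8 [depth=2]
Event 14 (EXEC): [IRQ0] PC=1: DEC 4 -> ACC=4 [depth=2]
Event 15 (EXEC): [IRQ0] PC=2: DEC 1 -> ACC=3 [depth=2]
Event 16 (EXEC): [IRQ0] PC=3: IRET -> resume IRQ0 at PC=1 (depth now 1) [depth=1]
Event 17 (EXEC): [IRQ0] PC=1: DEC 4 -> ACC=-1 [depth=1]
Event 18 (EXEC): [IRQ0] PC=2: DEC 1 -> ACC=-2 [depth=1]
Event 19 (EXEC): [IRQ0] PC=3: IRET -> resume MAIN at PC=4 (depth now 0) [depth=0]
Event 20 (EXEC): [MAIN] PC=4: INC 4 -> ACC=2 [depth=0]
Event 21 (EXEC): [MAIN] PC=5: HALT [depth=0]
Max depth observed: 2

Answer: 2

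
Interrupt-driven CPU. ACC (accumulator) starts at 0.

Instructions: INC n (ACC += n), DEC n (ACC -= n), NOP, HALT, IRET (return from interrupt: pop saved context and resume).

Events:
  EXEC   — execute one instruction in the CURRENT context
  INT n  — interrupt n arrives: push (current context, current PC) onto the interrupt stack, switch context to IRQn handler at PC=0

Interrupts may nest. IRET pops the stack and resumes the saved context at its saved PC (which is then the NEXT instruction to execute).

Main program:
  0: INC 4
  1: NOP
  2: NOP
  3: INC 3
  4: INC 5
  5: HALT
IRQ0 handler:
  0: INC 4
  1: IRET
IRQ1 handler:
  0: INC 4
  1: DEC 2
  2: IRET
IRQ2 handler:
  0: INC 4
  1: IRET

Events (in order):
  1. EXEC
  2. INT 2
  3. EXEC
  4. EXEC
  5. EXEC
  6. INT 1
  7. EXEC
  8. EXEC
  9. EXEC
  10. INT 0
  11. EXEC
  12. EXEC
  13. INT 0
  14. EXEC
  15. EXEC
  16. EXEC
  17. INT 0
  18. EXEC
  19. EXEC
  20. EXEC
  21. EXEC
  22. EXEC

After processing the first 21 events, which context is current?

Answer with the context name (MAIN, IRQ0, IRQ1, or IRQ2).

Answer: MAIN

Derivation:
Event 1 (EXEC): [MAIN] PC=0: INC 4 -> ACC=4
Event 2 (INT 2): INT 2 arrives: push (MAIN, PC=1), enter IRQ2 at PC=0 (depth now 1)
Event 3 (EXEC): [IRQ2] PC=0: INC 4 -> ACC=8
Event 4 (EXEC): [IRQ2] PC=1: IRET -> resume MAIN at PC=1 (depth now 0)
Event 5 (EXEC): [MAIN] PC=1: NOP
Event 6 (INT 1): INT 1 arrives: push (MAIN, PC=2), enter IRQ1 at PC=0 (depth now 1)
Event 7 (EXEC): [IRQ1] PC=0: INC 4 -> ACC=12
Event 8 (EXEC): [IRQ1] PC=1: DEC 2 -> ACC=10
Event 9 (EXEC): [IRQ1] PC=2: IRET -> resume MAIN at PC=2 (depth now 0)
Event 10 (INT 0): INT 0 arrives: push (MAIN, PC=2), enter IRQ0 at PC=0 (depth now 1)
Event 11 (EXEC): [IRQ0] PC=0: INC 4 -> ACC=14
Event 12 (EXEC): [IRQ0] PC=1: IRET -> resume MAIN at PC=2 (depth now 0)
Event 13 (INT 0): INT 0 arrives: push (MAIN, PC=2), enter IRQ0 at PC=0 (depth now 1)
Event 14 (EXEC): [IRQ0] PC=0: INC 4 -> ACC=18
Event 15 (EXEC): [IRQ0] PC=1: IRET -> resume MAIN at PC=2 (depth now 0)
Event 16 (EXEC): [MAIN] PC=2: NOP
Event 17 (INT 0): INT 0 arrives: push (MAIN, PC=3), enter IRQ0 at PC=0 (depth now 1)
Event 18 (EXEC): [IRQ0] PC=0: INC 4 -> ACC=22
Event 19 (EXEC): [IRQ0] PC=1: IRET -> resume MAIN at PC=3 (depth now 0)
Event 20 (EXEC): [MAIN] PC=3: INC 3 -> ACC=25
Event 21 (EXEC): [MAIN] PC=4: INC 5 -> ACC=30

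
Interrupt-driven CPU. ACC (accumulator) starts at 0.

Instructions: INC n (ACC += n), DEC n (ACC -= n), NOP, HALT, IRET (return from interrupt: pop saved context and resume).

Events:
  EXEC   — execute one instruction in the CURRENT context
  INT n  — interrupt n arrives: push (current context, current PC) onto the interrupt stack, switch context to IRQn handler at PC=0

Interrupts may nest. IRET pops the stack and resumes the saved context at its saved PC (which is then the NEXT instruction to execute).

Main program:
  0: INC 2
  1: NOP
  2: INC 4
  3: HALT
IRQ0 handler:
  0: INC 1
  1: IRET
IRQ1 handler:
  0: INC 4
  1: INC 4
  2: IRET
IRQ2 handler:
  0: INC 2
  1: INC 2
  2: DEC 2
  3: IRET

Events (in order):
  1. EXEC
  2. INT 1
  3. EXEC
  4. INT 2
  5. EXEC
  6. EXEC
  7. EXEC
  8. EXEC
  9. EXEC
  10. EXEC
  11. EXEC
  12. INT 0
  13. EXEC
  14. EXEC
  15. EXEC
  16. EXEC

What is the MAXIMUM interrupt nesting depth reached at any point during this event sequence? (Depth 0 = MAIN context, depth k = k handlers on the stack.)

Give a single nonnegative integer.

Event 1 (EXEC): [MAIN] PC=0: INC 2 -> ACC=2 [depth=0]
Event 2 (INT 1): INT 1 arrives: push (MAIN, PC=1), enter IRQ1 at PC=0 (depth now 1) [depth=1]
Event 3 (EXEC): [IRQ1] PC=0: INC 4 -> ACC=6 [depth=1]
Event 4 (INT 2): INT 2 arrives: push (IRQ1, PC=1), enter IRQ2 at PC=0 (depth now 2) [depth=2]
Event 5 (EXEC): [IRQ2] PC=0: INC 2 -> ACC=8 [depth=2]
Event 6 (EXEC): [IRQ2] PC=1: INC 2 -> ACC=10 [depth=2]
Event 7 (EXEC): [IRQ2] PC=2: DEC 2 -> ACC=8 [depth=2]
Event 8 (EXEC): [IRQ2] PC=3: IRET -> resume IRQ1 at PC=1 (depth now 1) [depth=1]
Event 9 (EXEC): [IRQ1] PC=1: INC 4 -> ACC=12 [depth=1]
Event 10 (EXEC): [IRQ1] PC=2: IRET -> resume MAIN at PC=1 (depth now 0) [depth=0]
Event 11 (EXEC): [MAIN] PC=1: NOP [depth=0]
Event 12 (INT 0): INT 0 arrives: push (MAIN, PC=2), enter IRQ0 at PC=0 (depth now 1) [depth=1]
Event 13 (EXEC): [IRQ0] PC=0: INC 1 -> ACC=13 [depth=1]
Event 14 (EXEC): [IRQ0] PC=1: IRET -> resume MAIN at PC=2 (depth now 0) [depth=0]
Event 15 (EXEC): [MAIN] PC=2: INC 4 -> ACC=17 [depth=0]
Event 16 (EXEC): [MAIN] PC=3: HALT [depth=0]
Max depth observed: 2

Answer: 2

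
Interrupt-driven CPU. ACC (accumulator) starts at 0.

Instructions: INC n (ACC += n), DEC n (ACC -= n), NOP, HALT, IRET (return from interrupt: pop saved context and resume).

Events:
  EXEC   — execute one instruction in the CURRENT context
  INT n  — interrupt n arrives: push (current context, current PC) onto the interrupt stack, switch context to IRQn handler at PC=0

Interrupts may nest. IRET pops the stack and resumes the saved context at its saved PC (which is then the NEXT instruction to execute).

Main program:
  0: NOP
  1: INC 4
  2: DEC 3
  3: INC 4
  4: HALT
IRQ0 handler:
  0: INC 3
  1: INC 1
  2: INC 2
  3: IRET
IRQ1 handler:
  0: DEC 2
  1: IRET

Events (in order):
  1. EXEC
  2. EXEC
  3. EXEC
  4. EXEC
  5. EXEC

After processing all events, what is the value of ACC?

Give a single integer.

Answer: 5

Derivation:
Event 1 (EXEC): [MAIN] PC=0: NOP
Event 2 (EXEC): [MAIN] PC=1: INC 4 -> ACC=4
Event 3 (EXEC): [MAIN] PC=2: DEC 3 -> ACC=1
Event 4 (EXEC): [MAIN] PC=3: INC 4 -> ACC=5
Event 5 (EXEC): [MAIN] PC=4: HALT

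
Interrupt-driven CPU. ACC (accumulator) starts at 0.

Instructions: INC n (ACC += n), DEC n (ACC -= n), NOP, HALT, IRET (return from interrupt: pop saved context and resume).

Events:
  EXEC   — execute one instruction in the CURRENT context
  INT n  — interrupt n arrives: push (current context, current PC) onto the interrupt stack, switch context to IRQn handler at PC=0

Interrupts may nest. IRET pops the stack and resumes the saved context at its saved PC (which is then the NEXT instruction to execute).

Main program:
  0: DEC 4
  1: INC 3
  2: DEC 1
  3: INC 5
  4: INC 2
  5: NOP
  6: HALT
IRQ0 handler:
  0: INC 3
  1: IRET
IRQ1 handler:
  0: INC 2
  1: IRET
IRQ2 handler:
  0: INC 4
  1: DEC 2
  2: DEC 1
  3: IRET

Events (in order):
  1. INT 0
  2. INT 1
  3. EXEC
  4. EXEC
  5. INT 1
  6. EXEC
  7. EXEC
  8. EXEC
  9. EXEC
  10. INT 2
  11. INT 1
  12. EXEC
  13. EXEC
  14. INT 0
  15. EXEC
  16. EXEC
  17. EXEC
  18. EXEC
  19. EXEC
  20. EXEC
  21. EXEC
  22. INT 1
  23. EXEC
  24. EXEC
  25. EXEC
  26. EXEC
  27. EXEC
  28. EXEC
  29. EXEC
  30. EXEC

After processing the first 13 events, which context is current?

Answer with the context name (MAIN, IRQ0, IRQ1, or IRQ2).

Answer: IRQ2

Derivation:
Event 1 (INT 0): INT 0 arrives: push (MAIN, PC=0), enter IRQ0 at PC=0 (depth now 1)
Event 2 (INT 1): INT 1 arrives: push (IRQ0, PC=0), enter IRQ1 at PC=0 (depth now 2)
Event 3 (EXEC): [IRQ1] PC=0: INC 2 -> ACC=2
Event 4 (EXEC): [IRQ1] PC=1: IRET -> resume IRQ0 at PC=0 (depth now 1)
Event 5 (INT 1): INT 1 arrives: push (IRQ0, PC=0), enter IRQ1 at PC=0 (depth now 2)
Event 6 (EXEC): [IRQ1] PC=0: INC 2 -> ACC=4
Event 7 (EXEC): [IRQ1] PC=1: IRET -> resume IRQ0 at PC=0 (depth now 1)
Event 8 (EXEC): [IRQ0] PC=0: INC 3 -> ACC=7
Event 9 (EXEC): [IRQ0] PC=1: IRET -> resume MAIN at PC=0 (depth now 0)
Event 10 (INT 2): INT 2 arrives: push (MAIN, PC=0), enter IRQ2 at PC=0 (depth now 1)
Event 11 (INT 1): INT 1 arrives: push (IRQ2, PC=0), enter IRQ1 at PC=0 (depth now 2)
Event 12 (EXEC): [IRQ1] PC=0: INC 2 -> ACC=9
Event 13 (EXEC): [IRQ1] PC=1: IRET -> resume IRQ2 at PC=0 (depth now 1)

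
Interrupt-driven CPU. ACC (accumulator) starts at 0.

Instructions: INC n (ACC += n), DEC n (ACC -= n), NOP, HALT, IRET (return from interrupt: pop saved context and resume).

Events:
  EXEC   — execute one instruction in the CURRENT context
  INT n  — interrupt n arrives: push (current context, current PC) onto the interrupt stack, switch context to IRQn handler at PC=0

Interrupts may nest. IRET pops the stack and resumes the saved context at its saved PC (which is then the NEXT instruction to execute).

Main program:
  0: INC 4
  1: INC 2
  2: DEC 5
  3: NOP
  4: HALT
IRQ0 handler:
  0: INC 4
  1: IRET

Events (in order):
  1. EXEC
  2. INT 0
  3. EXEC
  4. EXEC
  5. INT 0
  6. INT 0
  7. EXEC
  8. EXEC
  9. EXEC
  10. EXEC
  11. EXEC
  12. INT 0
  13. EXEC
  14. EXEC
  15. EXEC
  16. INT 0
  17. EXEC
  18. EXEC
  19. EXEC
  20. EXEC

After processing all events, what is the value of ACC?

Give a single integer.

Answer: 21

Derivation:
Event 1 (EXEC): [MAIN] PC=0: INC 4 -> ACC=4
Event 2 (INT 0): INT 0 arrives: push (MAIN, PC=1), enter IRQ0 at PC=0 (depth now 1)
Event 3 (EXEC): [IRQ0] PC=0: INC 4 -> ACC=8
Event 4 (EXEC): [IRQ0] PC=1: IRET -> resume MAIN at PC=1 (depth now 0)
Event 5 (INT 0): INT 0 arrives: push (MAIN, PC=1), enter IRQ0 at PC=0 (depth now 1)
Event 6 (INT 0): INT 0 arrives: push (IRQ0, PC=0), enter IRQ0 at PC=0 (depth now 2)
Event 7 (EXEC): [IRQ0] PC=0: INC 4 -> ACC=12
Event 8 (EXEC): [IRQ0] PC=1: IRET -> resume IRQ0 at PC=0 (depth now 1)
Event 9 (EXEC): [IRQ0] PC=0: INC 4 -> ACC=16
Event 10 (EXEC): [IRQ0] PC=1: IRET -> resume MAIN at PC=1 (depth now 0)
Event 11 (EXEC): [MAIN] PC=1: INC 2 -> ACC=18
Event 12 (INT 0): INT 0 arrives: push (MAIN, PC=2), enter IRQ0 at PC=0 (depth now 1)
Event 13 (EXEC): [IRQ0] PC=0: INC 4 -> ACC=22
Event 14 (EXEC): [IRQ0] PC=1: IRET -> resume MAIN at PC=2 (depth now 0)
Event 15 (EXEC): [MAIN] PC=2: DEC 5 -> ACC=17
Event 16 (INT 0): INT 0 arrives: push (MAIN, PC=3), enter IRQ0 at PC=0 (depth now 1)
Event 17 (EXEC): [IRQ0] PC=0: INC 4 -> ACC=21
Event 18 (EXEC): [IRQ0] PC=1: IRET -> resume MAIN at PC=3 (depth now 0)
Event 19 (EXEC): [MAIN] PC=3: NOP
Event 20 (EXEC): [MAIN] PC=4: HALT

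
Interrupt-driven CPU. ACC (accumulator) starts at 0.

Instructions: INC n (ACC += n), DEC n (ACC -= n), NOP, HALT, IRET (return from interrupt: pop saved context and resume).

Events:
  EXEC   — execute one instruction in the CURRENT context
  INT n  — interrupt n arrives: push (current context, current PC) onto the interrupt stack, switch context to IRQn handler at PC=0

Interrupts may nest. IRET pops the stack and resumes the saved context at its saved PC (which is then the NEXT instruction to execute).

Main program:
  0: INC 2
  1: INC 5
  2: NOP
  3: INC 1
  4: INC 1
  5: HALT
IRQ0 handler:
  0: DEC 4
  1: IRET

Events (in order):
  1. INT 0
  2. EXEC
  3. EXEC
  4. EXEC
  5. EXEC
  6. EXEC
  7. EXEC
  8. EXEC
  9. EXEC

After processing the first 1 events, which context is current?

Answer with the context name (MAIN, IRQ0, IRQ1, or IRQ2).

Answer: IRQ0

Derivation:
Event 1 (INT 0): INT 0 arrives: push (MAIN, PC=0), enter IRQ0 at PC=0 (depth now 1)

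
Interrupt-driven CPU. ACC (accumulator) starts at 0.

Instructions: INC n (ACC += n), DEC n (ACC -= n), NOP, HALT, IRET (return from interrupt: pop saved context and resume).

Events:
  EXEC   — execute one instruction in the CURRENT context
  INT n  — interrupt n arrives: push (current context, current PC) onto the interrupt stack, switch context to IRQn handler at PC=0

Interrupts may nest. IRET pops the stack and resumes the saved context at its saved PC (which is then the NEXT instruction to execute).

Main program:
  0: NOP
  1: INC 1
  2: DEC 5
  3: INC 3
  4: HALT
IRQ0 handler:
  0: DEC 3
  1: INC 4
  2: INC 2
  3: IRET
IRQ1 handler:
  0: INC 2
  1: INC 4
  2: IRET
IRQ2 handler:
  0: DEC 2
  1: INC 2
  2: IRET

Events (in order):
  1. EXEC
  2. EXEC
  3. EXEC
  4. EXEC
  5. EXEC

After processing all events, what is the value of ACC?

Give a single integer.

Event 1 (EXEC): [MAIN] PC=0: NOP
Event 2 (EXEC): [MAIN] PC=1: INC 1 -> ACC=1
Event 3 (EXEC): [MAIN] PC=2: DEC 5 -> ACC=-4
Event 4 (EXEC): [MAIN] PC=3: INC 3 -> ACC=-1
Event 5 (EXEC): [MAIN] PC=4: HALT

Answer: -1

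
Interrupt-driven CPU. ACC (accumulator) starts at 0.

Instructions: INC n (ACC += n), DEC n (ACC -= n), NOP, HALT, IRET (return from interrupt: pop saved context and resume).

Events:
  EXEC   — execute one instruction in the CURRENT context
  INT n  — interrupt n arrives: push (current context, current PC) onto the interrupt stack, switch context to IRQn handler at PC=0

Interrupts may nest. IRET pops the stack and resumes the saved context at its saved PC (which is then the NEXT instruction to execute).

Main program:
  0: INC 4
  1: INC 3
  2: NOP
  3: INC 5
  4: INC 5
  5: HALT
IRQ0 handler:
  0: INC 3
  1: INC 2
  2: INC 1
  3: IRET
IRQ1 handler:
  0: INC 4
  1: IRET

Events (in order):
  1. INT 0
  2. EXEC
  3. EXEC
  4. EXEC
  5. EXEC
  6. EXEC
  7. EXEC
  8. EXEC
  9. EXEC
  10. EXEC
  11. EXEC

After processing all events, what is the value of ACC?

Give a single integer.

Answer: 23

Derivation:
Event 1 (INT 0): INT 0 arrives: push (MAIN, PC=0), enter IRQ0 at PC=0 (depth now 1)
Event 2 (EXEC): [IRQ0] PC=0: INC 3 -> ACC=3
Event 3 (EXEC): [IRQ0] PC=1: INC 2 -> ACC=5
Event 4 (EXEC): [IRQ0] PC=2: INC 1 -> ACC=6
Event 5 (EXEC): [IRQ0] PC=3: IRET -> resume MAIN at PC=0 (depth now 0)
Event 6 (EXEC): [MAIN] PC=0: INC 4 -> ACC=10
Event 7 (EXEC): [MAIN] PC=1: INC 3 -> ACC=13
Event 8 (EXEC): [MAIN] PC=2: NOP
Event 9 (EXEC): [MAIN] PC=3: INC 5 -> ACC=18
Event 10 (EXEC): [MAIN] PC=4: INC 5 -> ACC=23
Event 11 (EXEC): [MAIN] PC=5: HALT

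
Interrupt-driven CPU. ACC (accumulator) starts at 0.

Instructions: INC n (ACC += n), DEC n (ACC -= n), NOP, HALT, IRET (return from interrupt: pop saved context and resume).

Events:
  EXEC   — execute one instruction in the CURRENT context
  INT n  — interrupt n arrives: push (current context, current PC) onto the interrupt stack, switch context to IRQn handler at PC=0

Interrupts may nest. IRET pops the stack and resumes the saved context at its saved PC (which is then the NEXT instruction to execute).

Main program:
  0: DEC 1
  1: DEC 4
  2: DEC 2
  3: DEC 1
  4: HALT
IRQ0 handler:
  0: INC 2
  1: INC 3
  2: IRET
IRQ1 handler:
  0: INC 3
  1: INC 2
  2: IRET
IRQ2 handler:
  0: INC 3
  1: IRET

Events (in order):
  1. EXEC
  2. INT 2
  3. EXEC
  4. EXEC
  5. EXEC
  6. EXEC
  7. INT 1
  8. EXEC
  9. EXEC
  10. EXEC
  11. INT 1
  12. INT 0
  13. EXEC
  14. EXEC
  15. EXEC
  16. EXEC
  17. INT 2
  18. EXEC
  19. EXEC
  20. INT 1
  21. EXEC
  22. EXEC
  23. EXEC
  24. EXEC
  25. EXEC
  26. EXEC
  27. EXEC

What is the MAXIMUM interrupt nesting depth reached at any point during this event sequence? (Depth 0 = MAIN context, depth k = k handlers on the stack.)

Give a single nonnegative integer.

Event 1 (EXEC): [MAIN] PC=0: DEC 1 -> ACC=-1 [depth=0]
Event 2 (INT 2): INT 2 arrives: push (MAIN, PC=1), enter IRQ2 at PC=0 (depth now 1) [depth=1]
Event 3 (EXEC): [IRQ2] PC=0: INC 3 -> ACC=2 [depth=1]
Event 4 (EXEC): [IRQ2] PC=1: IRET -> resume MAIN at PC=1 (depth now 0) [depth=0]
Event 5 (EXEC): [MAIN] PC=1: DEC 4 -> ACC=-2 [depth=0]
Event 6 (EXEC): [MAIN] PC=2: DEC 2 -> ACC=-4 [depth=0]
Event 7 (INT 1): INT 1 arrives: push (MAIN, PC=3), enter IRQ1 at PC=0 (depth now 1) [depth=1]
Event 8 (EXEC): [IRQ1] PC=0: INC 3 -> ACC=-1 [depth=1]
Event 9 (EXEC): [IRQ1] PC=1: INC 2 -> ACC=1 [depth=1]
Event 10 (EXEC): [IRQ1] PC=2: IRET -> resume MAIN at PC=3 (depth now 0) [depth=0]
Event 11 (INT 1): INT 1 arrives: push (MAIN, PC=3), enter IRQ1 at PC=0 (depth now 1) [depth=1]
Event 12 (INT 0): INT 0 arrives: push (IRQ1, PC=0), enter IRQ0 at PC=0 (depth now 2) [depth=2]
Event 13 (EXEC): [IRQ0] PC=0: INC 2 -> ACC=3 [depth=2]
Event 14 (EXEC): [IRQ0] PC=1: INC 3 -> ACC=6 [depth=2]
Event 15 (EXEC): [IRQ0] PC=2: IRET -> resume IRQ1 at PC=0 (depth now 1) [depth=1]
Event 16 (EXEC): [IRQ1] PC=0: INC 3 -> ACC=9 [depth=1]
Event 17 (INT 2): INT 2 arrives: push (IRQ1, PC=1), enter IRQ2 at PC=0 (depth now 2) [depth=2]
Event 18 (EXEC): [IRQ2] PC=0: INC 3 -> ACC=12 [depth=2]
Event 19 (EXEC): [IRQ2] PC=1: IRET -> resume IRQ1 at PC=1 (depth now 1) [depth=1]
Event 20 (INT 1): INT 1 arrives: push (IRQ1, PC=1), enter IRQ1 at PC=0 (depth now 2) [depth=2]
Event 21 (EXEC): [IRQ1] PC=0: INC 3 -> ACC=15 [depth=2]
Event 22 (EXEC): [IRQ1] PC=1: INC 2 -> ACC=17 [depth=2]
Event 23 (EXEC): [IRQ1] PC=2: IRET -> resume IRQ1 at PC=1 (depth now 1) [depth=1]
Event 24 (EXEC): [IRQ1] PC=1: INC 2 -> ACC=19 [depth=1]
Event 25 (EXEC): [IRQ1] PC=2: IRET -> resume MAIN at PC=3 (depth now 0) [depth=0]
Event 26 (EXEC): [MAIN] PC=3: DEC 1 -> ACC=18 [depth=0]
Event 27 (EXEC): [MAIN] PC=4: HALT [depth=0]
Max depth observed: 2

Answer: 2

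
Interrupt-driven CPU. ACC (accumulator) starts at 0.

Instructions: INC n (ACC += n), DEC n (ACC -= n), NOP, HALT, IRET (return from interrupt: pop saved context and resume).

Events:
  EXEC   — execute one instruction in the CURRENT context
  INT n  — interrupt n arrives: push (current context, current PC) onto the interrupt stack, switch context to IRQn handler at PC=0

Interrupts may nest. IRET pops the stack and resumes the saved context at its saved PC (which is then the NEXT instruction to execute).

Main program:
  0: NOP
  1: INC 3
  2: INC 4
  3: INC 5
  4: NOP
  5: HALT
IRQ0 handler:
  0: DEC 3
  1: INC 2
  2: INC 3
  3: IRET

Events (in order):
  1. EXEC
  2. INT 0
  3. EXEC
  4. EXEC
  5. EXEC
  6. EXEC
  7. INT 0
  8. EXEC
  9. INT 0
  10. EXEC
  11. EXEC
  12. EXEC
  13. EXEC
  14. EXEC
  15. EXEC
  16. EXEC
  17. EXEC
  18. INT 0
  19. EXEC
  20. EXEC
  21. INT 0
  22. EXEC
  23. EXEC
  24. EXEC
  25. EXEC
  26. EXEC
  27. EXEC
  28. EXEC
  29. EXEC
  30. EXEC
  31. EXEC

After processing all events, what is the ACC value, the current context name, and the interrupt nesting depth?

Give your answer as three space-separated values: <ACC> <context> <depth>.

Event 1 (EXEC): [MAIN] PC=0: NOP
Event 2 (INT 0): INT 0 arrives: push (MAIN, PC=1), enter IRQ0 at PC=0 (depth now 1)
Event 3 (EXEC): [IRQ0] PC=0: DEC 3 -> ACC=-3
Event 4 (EXEC): [IRQ0] PC=1: INC 2 -> ACC=-1
Event 5 (EXEC): [IRQ0] PC=2: INC 3 -> ACC=2
Event 6 (EXEC): [IRQ0] PC=3: IRET -> resume MAIN at PC=1 (depth now 0)
Event 7 (INT 0): INT 0 arrives: push (MAIN, PC=1), enter IRQ0 at PC=0 (depth now 1)
Event 8 (EXEC): [IRQ0] PC=0: DEC 3 -> ACC=-1
Event 9 (INT 0): INT 0 arrives: push (IRQ0, PC=1), enter IRQ0 at PC=0 (depth now 2)
Event 10 (EXEC): [IRQ0] PC=0: DEC 3 -> ACC=-4
Event 11 (EXEC): [IRQ0] PC=1: INC 2 -> ACC=-2
Event 12 (EXEC): [IRQ0] PC=2: INC 3 -> ACC=1
Event 13 (EXEC): [IRQ0] PC=3: IRET -> resume IRQ0 at PC=1 (depth now 1)
Event 14 (EXEC): [IRQ0] PC=1: INC 2 -> ACC=3
Event 15 (EXEC): [IRQ0] PC=2: INC 3 -> ACC=6
Event 16 (EXEC): [IRQ0] PC=3: IRET -> resume MAIN at PC=1 (depth now 0)
Event 17 (EXEC): [MAIN] PC=1: INC 3 -> ACC=9
Event 18 (INT 0): INT 0 arrives: push (MAIN, PC=2), enter IRQ0 at PC=0 (depth now 1)
Event 19 (EXEC): [IRQ0] PC=0: DEC 3 -> ACC=6
Event 20 (EXEC): [IRQ0] PC=1: INC 2 -> ACC=8
Event 21 (INT 0): INT 0 arrives: push (IRQ0, PC=2), enter IRQ0 at PC=0 (depth now 2)
Event 22 (EXEC): [IRQ0] PC=0: DEC 3 -> ACC=5
Event 23 (EXEC): [IRQ0] PC=1: INC 2 -> ACC=7
Event 24 (EXEC): [IRQ0] PC=2: INC 3 -> ACC=10
Event 25 (EXEC): [IRQ0] PC=3: IRET -> resume IRQ0 at PC=2 (depth now 1)
Event 26 (EXEC): [IRQ0] PC=2: INC 3 -> ACC=13
Event 27 (EXEC): [IRQ0] PC=3: IRET -> resume MAIN at PC=2 (depth now 0)
Event 28 (EXEC): [MAIN] PC=2: INC 4 -> ACC=17
Event 29 (EXEC): [MAIN] PC=3: INC 5 -> ACC=22
Event 30 (EXEC): [MAIN] PC=4: NOP
Event 31 (EXEC): [MAIN] PC=5: HALT

Answer: 22 MAIN 0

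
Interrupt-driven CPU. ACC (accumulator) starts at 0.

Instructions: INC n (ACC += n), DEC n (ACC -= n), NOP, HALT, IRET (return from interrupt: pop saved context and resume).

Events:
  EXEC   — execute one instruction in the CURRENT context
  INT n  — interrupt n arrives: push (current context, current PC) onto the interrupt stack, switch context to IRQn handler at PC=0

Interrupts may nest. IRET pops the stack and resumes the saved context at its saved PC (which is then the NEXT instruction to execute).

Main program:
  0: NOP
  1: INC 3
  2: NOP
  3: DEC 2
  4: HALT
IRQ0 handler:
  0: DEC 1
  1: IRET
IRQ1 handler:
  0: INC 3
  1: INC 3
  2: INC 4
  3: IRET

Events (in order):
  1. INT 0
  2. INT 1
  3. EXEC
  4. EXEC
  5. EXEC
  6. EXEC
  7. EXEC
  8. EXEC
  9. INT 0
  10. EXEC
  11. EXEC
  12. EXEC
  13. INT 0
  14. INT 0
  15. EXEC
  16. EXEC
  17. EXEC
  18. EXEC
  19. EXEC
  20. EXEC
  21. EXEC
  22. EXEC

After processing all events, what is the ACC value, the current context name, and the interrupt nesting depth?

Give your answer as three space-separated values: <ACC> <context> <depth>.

Answer: 7 MAIN 0

Derivation:
Event 1 (INT 0): INT 0 arrives: push (MAIN, PC=0), enter IRQ0 at PC=0 (depth now 1)
Event 2 (INT 1): INT 1 arrives: push (IRQ0, PC=0), enter IRQ1 at PC=0 (depth now 2)
Event 3 (EXEC): [IRQ1] PC=0: INC 3 -> ACC=3
Event 4 (EXEC): [IRQ1] PC=1: INC 3 -> ACC=6
Event 5 (EXEC): [IRQ1] PC=2: INC 4 -> ACC=10
Event 6 (EXEC): [IRQ1] PC=3: IRET -> resume IRQ0 at PC=0 (depth now 1)
Event 7 (EXEC): [IRQ0] PC=0: DEC 1 -> ACC=9
Event 8 (EXEC): [IRQ0] PC=1: IRET -> resume MAIN at PC=0 (depth now 0)
Event 9 (INT 0): INT 0 arrives: push (MAIN, PC=0), enter IRQ0 at PC=0 (depth now 1)
Event 10 (EXEC): [IRQ0] PC=0: DEC 1 -> ACC=8
Event 11 (EXEC): [IRQ0] PC=1: IRET -> resume MAIN at PC=0 (depth now 0)
Event 12 (EXEC): [MAIN] PC=0: NOP
Event 13 (INT 0): INT 0 arrives: push (MAIN, PC=1), enter IRQ0 at PC=0 (depth now 1)
Event 14 (INT 0): INT 0 arrives: push (IRQ0, PC=0), enter IRQ0 at PC=0 (depth now 2)
Event 15 (EXEC): [IRQ0] PC=0: DEC 1 -> ACC=7
Event 16 (EXEC): [IRQ0] PC=1: IRET -> resume IRQ0 at PC=0 (depth now 1)
Event 17 (EXEC): [IRQ0] PC=0: DEC 1 -> ACC=6
Event 18 (EXEC): [IRQ0] PC=1: IRET -> resume MAIN at PC=1 (depth now 0)
Event 19 (EXEC): [MAIN] PC=1: INC 3 -> ACC=9
Event 20 (EXEC): [MAIN] PC=2: NOP
Event 21 (EXEC): [MAIN] PC=3: DEC 2 -> ACC=7
Event 22 (EXEC): [MAIN] PC=4: HALT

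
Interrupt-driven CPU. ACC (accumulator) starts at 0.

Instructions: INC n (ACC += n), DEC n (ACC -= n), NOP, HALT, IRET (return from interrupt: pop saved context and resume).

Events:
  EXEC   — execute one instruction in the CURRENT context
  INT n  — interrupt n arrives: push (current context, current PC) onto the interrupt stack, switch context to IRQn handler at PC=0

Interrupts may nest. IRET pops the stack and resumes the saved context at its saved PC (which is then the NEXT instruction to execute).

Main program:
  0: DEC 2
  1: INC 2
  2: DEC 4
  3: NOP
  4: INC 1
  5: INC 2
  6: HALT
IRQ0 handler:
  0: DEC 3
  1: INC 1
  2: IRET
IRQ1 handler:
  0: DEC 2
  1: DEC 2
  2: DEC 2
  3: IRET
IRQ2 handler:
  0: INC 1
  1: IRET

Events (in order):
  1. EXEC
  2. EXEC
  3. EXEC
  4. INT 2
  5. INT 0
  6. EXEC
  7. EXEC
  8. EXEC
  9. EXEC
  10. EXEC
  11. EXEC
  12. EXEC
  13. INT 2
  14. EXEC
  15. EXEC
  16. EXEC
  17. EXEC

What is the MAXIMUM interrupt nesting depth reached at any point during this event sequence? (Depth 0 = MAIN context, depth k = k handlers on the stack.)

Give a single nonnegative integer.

Answer: 2

Derivation:
Event 1 (EXEC): [MAIN] PC=0: DEC 2 -> ACC=-2 [depth=0]
Event 2 (EXEC): [MAIN] PC=1: INC 2 -> ACC=0 [depth=0]
Event 3 (EXEC): [MAIN] PC=2: DEC 4 -> ACC=-4 [depth=0]
Event 4 (INT 2): INT 2 arrives: push (MAIN, PC=3), enter IRQ2 at PC=0 (depth now 1) [depth=1]
Event 5 (INT 0): INT 0 arrives: push (IRQ2, PC=0), enter IRQ0 at PC=0 (depth now 2) [depth=2]
Event 6 (EXEC): [IRQ0] PC=0: DEC 3 -> ACC=-7 [depth=2]
Event 7 (EXEC): [IRQ0] PC=1: INC 1 -> ACC=-6 [depth=2]
Event 8 (EXEC): [IRQ0] PC=2: IRET -> resume IRQ2 at PC=0 (depth now 1) [depth=1]
Event 9 (EXEC): [IRQ2] PC=0: INC 1 -> ACC=-5 [depth=1]
Event 10 (EXEC): [IRQ2] PC=1: IRET -> resume MAIN at PC=3 (depth now 0) [depth=0]
Event 11 (EXEC): [MAIN] PC=3: NOP [depth=0]
Event 12 (EXEC): [MAIN] PC=4: INC 1 -> ACC=-4 [depth=0]
Event 13 (INT 2): INT 2 arrives: push (MAIN, PC=5), enter IRQ2 at PC=0 (depth now 1) [depth=1]
Event 14 (EXEC): [IRQ2] PC=0: INC 1 -> ACC=-3 [depth=1]
Event 15 (EXEC): [IRQ2] PC=1: IRET -> resume MAIN at PC=5 (depth now 0) [depth=0]
Event 16 (EXEC): [MAIN] PC=5: INC 2 -> ACC=-1 [depth=0]
Event 17 (EXEC): [MAIN] PC=6: HALT [depth=0]
Max depth observed: 2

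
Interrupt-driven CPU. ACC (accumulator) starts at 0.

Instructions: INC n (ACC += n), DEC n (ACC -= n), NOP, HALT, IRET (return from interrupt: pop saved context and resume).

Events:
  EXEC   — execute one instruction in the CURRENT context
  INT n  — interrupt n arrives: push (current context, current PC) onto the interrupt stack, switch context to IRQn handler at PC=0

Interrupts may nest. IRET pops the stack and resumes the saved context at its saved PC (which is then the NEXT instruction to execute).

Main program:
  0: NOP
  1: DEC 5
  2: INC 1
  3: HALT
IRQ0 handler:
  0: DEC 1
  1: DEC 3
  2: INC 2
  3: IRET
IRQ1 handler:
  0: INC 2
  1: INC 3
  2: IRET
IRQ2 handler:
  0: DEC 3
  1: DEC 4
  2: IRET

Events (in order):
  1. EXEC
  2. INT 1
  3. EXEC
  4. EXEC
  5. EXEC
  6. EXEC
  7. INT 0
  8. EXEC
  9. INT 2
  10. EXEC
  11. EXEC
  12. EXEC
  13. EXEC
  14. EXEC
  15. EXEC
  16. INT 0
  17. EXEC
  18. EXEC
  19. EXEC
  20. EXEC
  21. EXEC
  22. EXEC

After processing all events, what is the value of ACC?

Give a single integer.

Event 1 (EXEC): [MAIN] PC=0: NOP
Event 2 (INT 1): INT 1 arrives: push (MAIN, PC=1), enter IRQ1 at PC=0 (depth now 1)
Event 3 (EXEC): [IRQ1] PC=0: INC 2 -> ACC=2
Event 4 (EXEC): [IRQ1] PC=1: INC 3 -> ACC=5
Event 5 (EXEC): [IRQ1] PC=2: IRET -> resume MAIN at PC=1 (depth now 0)
Event 6 (EXEC): [MAIN] PC=1: DEC 5 -> ACC=0
Event 7 (INT 0): INT 0 arrives: push (MAIN, PC=2), enter IRQ0 at PC=0 (depth now 1)
Event 8 (EXEC): [IRQ0] PC=0: DEC 1 -> ACC=-1
Event 9 (INT 2): INT 2 arrives: push (IRQ0, PC=1), enter IRQ2 at PC=0 (depth now 2)
Event 10 (EXEC): [IRQ2] PC=0: DEC 3 -> ACC=-4
Event 11 (EXEC): [IRQ2] PC=1: DEC 4 -> ACC=-8
Event 12 (EXEC): [IRQ2] PC=2: IRET -> resume IRQ0 at PC=1 (depth now 1)
Event 13 (EXEC): [IRQ0] PC=1: DEC 3 -> ACC=-11
Event 14 (EXEC): [IRQ0] PC=2: INC 2 -> ACC=-9
Event 15 (EXEC): [IRQ0] PC=3: IRET -> resume MAIN at PC=2 (depth now 0)
Event 16 (INT 0): INT 0 arrives: push (MAIN, PC=2), enter IRQ0 at PC=0 (depth now 1)
Event 17 (EXEC): [IRQ0] PC=0: DEC 1 -> ACC=-10
Event 18 (EXEC): [IRQ0] PC=1: DEC 3 -> ACC=-13
Event 19 (EXEC): [IRQ0] PC=2: INC 2 -> ACC=-11
Event 20 (EXEC): [IRQ0] PC=3: IRET -> resume MAIN at PC=2 (depth now 0)
Event 21 (EXEC): [MAIN] PC=2: INC 1 -> ACC=-10
Event 22 (EXEC): [MAIN] PC=3: HALT

Answer: -10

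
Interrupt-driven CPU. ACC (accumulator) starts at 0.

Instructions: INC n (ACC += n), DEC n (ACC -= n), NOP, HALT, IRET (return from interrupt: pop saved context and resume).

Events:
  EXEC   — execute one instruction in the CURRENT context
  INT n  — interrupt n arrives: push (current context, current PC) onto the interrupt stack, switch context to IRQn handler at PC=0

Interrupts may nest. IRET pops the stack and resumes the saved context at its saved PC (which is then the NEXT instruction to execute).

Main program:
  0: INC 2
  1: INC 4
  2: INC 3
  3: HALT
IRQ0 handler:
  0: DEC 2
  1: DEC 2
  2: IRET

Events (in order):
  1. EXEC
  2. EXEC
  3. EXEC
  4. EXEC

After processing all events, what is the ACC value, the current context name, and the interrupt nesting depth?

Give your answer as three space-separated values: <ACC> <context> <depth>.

Answer: 9 MAIN 0

Derivation:
Event 1 (EXEC): [MAIN] PC=0: INC 2 -> ACC=2
Event 2 (EXEC): [MAIN] PC=1: INC 4 -> ACC=6
Event 3 (EXEC): [MAIN] PC=2: INC 3 -> ACC=9
Event 4 (EXEC): [MAIN] PC=3: HALT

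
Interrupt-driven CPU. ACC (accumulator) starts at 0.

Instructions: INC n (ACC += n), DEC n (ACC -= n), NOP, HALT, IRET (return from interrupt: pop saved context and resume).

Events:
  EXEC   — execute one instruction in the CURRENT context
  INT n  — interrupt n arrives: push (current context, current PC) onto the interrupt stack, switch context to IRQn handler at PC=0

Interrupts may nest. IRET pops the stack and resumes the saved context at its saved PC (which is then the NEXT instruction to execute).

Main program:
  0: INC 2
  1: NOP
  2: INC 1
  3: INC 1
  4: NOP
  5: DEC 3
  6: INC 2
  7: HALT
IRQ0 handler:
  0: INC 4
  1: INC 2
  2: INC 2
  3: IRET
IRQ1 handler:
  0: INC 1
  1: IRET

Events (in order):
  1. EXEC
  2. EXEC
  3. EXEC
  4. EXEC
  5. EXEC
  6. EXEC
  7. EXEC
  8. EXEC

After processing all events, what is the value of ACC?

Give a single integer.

Event 1 (EXEC): [MAIN] PC=0: INC 2 -> ACC=2
Event 2 (EXEC): [MAIN] PC=1: NOP
Event 3 (EXEC): [MAIN] PC=2: INC 1 -> ACC=3
Event 4 (EXEC): [MAIN] PC=3: INC 1 -> ACC=4
Event 5 (EXEC): [MAIN] PC=4: NOP
Event 6 (EXEC): [MAIN] PC=5: DEC 3 -> ACC=1
Event 7 (EXEC): [MAIN] PC=6: INC 2 -> ACC=3
Event 8 (EXEC): [MAIN] PC=7: HALT

Answer: 3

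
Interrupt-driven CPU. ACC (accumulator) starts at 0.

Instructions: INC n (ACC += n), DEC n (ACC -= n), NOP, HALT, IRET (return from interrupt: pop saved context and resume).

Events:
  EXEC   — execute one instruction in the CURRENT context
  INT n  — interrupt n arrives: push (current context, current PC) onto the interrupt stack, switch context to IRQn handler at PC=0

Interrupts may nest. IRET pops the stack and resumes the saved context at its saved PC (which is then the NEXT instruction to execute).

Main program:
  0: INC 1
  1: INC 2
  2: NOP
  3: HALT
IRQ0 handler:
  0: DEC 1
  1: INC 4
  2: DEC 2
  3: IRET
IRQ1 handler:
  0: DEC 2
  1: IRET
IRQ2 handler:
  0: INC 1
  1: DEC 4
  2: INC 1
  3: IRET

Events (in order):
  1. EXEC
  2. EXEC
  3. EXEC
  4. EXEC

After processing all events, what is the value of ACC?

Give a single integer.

Answer: 3

Derivation:
Event 1 (EXEC): [MAIN] PC=0: INC 1 -> ACC=1
Event 2 (EXEC): [MAIN] PC=1: INC 2 -> ACC=3
Event 3 (EXEC): [MAIN] PC=2: NOP
Event 4 (EXEC): [MAIN] PC=3: HALT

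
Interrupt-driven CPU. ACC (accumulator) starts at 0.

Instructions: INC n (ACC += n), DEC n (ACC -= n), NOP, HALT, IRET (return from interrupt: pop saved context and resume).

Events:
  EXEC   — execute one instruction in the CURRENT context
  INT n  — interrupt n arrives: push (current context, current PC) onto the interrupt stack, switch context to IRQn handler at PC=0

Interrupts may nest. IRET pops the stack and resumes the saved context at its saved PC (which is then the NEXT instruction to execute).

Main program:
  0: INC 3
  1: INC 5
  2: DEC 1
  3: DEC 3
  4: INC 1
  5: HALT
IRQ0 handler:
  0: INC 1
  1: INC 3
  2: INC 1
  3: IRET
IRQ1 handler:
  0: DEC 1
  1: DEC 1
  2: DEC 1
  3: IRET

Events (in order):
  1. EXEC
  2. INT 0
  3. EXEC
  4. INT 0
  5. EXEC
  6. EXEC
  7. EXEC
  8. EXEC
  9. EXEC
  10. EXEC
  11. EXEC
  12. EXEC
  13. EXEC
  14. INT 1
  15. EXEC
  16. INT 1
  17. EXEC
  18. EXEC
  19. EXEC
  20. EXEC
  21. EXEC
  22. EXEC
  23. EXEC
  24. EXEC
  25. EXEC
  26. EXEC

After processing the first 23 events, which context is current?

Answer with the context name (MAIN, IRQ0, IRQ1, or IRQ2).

Answer: MAIN

Derivation:
Event 1 (EXEC): [MAIN] PC=0: INC 3 -> ACC=3
Event 2 (INT 0): INT 0 arrives: push (MAIN, PC=1), enter IRQ0 at PC=0 (depth now 1)
Event 3 (EXEC): [IRQ0] PC=0: INC 1 -> ACC=4
Event 4 (INT 0): INT 0 arrives: push (IRQ0, PC=1), enter IRQ0 at PC=0 (depth now 2)
Event 5 (EXEC): [IRQ0] PC=0: INC 1 -> ACC=5
Event 6 (EXEC): [IRQ0] PC=1: INC 3 -> ACC=8
Event 7 (EXEC): [IRQ0] PC=2: INC 1 -> ACC=9
Event 8 (EXEC): [IRQ0] PC=3: IRET -> resume IRQ0 at PC=1 (depth now 1)
Event 9 (EXEC): [IRQ0] PC=1: INC 3 -> ACC=12
Event 10 (EXEC): [IRQ0] PC=2: INC 1 -> ACC=13
Event 11 (EXEC): [IRQ0] PC=3: IRET -> resume MAIN at PC=1 (depth now 0)
Event 12 (EXEC): [MAIN] PC=1: INC 5 -> ACC=18
Event 13 (EXEC): [MAIN] PC=2: DEC 1 -> ACC=17
Event 14 (INT 1): INT 1 arrives: push (MAIN, PC=3), enter IRQ1 at PC=0 (depth now 1)
Event 15 (EXEC): [IRQ1] PC=0: DEC 1 -> ACC=16
Event 16 (INT 1): INT 1 arrives: push (IRQ1, PC=1), enter IRQ1 at PC=0 (depth now 2)
Event 17 (EXEC): [IRQ1] PC=0: DEC 1 -> ACC=15
Event 18 (EXEC): [IRQ1] PC=1: DEC 1 -> ACC=14
Event 19 (EXEC): [IRQ1] PC=2: DEC 1 -> ACC=13
Event 20 (EXEC): [IRQ1] PC=3: IRET -> resume IRQ1 at PC=1 (depth now 1)
Event 21 (EXEC): [IRQ1] PC=1: DEC 1 -> ACC=12
Event 22 (EXEC): [IRQ1] PC=2: DEC 1 -> ACC=11
Event 23 (EXEC): [IRQ1] PC=3: IRET -> resume MAIN at PC=3 (depth now 0)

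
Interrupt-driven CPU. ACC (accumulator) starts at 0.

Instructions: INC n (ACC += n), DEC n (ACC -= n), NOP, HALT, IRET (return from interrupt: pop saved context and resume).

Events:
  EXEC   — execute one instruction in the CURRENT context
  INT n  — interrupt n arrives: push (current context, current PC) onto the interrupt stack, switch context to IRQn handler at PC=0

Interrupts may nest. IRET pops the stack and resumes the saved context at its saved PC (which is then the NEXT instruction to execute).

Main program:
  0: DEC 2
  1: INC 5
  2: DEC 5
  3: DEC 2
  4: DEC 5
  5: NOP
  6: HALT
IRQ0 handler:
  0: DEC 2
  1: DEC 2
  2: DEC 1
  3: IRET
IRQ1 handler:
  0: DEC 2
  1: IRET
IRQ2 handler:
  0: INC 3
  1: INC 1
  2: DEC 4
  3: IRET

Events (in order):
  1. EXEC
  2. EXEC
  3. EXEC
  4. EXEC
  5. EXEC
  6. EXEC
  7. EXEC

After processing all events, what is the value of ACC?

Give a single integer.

Event 1 (EXEC): [MAIN] PC=0: DEC 2 -> ACC=-2
Event 2 (EXEC): [MAIN] PC=1: INC 5 -> ACC=3
Event 3 (EXEC): [MAIN] PC=2: DEC 5 -> ACC=-2
Event 4 (EXEC): [MAIN] PC=3: DEC 2 -> ACC=-4
Event 5 (EXEC): [MAIN] PC=4: DEC 5 -> ACC=-9
Event 6 (EXEC): [MAIN] PC=5: NOP
Event 7 (EXEC): [MAIN] PC=6: HALT

Answer: -9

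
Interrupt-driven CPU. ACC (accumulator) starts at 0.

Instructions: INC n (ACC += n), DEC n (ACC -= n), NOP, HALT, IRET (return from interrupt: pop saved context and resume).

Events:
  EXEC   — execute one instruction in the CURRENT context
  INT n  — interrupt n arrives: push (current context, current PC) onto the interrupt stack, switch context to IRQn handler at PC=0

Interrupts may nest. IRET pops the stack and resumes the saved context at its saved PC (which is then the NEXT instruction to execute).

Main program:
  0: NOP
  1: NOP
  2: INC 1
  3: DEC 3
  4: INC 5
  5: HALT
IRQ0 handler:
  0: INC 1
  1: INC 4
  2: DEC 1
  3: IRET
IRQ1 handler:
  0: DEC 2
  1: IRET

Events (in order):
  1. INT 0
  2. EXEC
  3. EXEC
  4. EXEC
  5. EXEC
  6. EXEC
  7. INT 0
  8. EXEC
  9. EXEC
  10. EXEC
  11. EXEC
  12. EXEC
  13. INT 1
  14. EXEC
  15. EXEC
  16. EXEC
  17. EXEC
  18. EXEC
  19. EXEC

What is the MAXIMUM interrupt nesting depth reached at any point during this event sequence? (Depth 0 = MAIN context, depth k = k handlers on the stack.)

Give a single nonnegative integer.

Answer: 1

Derivation:
Event 1 (INT 0): INT 0 arrives: push (MAIN, PC=0), enter IRQ0 at PC=0 (depth now 1) [depth=1]
Event 2 (EXEC): [IRQ0] PC=0: INC 1 -> ACC=1 [depth=1]
Event 3 (EXEC): [IRQ0] PC=1: INC 4 -> ACC=5 [depth=1]
Event 4 (EXEC): [IRQ0] PC=2: DEC 1 -> ACC=4 [depth=1]
Event 5 (EXEC): [IRQ0] PC=3: IRET -> resume MAIN at PC=0 (depth now 0) [depth=0]
Event 6 (EXEC): [MAIN] PC=0: NOP [depth=0]
Event 7 (INT 0): INT 0 arrives: push (MAIN, PC=1), enter IRQ0 at PC=0 (depth now 1) [depth=1]
Event 8 (EXEC): [IRQ0] PC=0: INC 1 -> ACC=5 [depth=1]
Event 9 (EXEC): [IRQ0] PC=1: INC 4 -> ACC=9 [depth=1]
Event 10 (EXEC): [IRQ0] PC=2: DEC 1 -> ACC=8 [depth=1]
Event 11 (EXEC): [IRQ0] PC=3: IRET -> resume MAIN at PC=1 (depth now 0) [depth=0]
Event 12 (EXEC): [MAIN] PC=1: NOP [depth=0]
Event 13 (INT 1): INT 1 arrives: push (MAIN, PC=2), enter IRQ1 at PC=0 (depth now 1) [depth=1]
Event 14 (EXEC): [IRQ1] PC=0: DEC 2 -> ACC=6 [depth=1]
Event 15 (EXEC): [IRQ1] PC=1: IRET -> resume MAIN at PC=2 (depth now 0) [depth=0]
Event 16 (EXEC): [MAIN] PC=2: INC 1 -> ACC=7 [depth=0]
Event 17 (EXEC): [MAIN] PC=3: DEC 3 -> ACC=4 [depth=0]
Event 18 (EXEC): [MAIN] PC=4: INC 5 -> ACC=9 [depth=0]
Event 19 (EXEC): [MAIN] PC=5: HALT [depth=0]
Max depth observed: 1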